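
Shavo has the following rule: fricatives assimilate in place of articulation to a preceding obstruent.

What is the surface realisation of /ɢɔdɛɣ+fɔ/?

The rule targets /f/ (voiceless labiodental fricative), which sits after the trigger /ɣ/ (velar).
The voiceless velar fricative is [x], so /f/ → [x].

[ɢɔdɛɣxɔ]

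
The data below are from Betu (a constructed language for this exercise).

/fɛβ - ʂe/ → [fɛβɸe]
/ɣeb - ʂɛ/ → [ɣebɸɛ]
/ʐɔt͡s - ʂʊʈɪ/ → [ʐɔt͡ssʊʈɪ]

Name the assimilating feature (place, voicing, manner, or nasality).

place

Underlying /ʂ/ is realised as [ɸ] next to /β/; /β/ itself does not change.
The change retroflex → bilabial matches the place of the preceding /β/, identifying this as place assimilation.
The same holds elsewhere in the data: /ʂ/ → [ɸ] after /b/ (retroflex → bilabial, matching bilabial); /ʂ/ → [s] after /t͡s/ (retroflex → alveolar, matching alveolar) — only place changes, and always toward the preceding segment.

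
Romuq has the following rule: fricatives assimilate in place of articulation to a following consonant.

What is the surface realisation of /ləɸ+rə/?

[ləsrə]

/ɸ/ is a voiceless bilabial fricative. The following trigger /r/ is alveolar, so /ɸ/ must become alveolar as well.
A voiceless alveolar fricative is [s], so the surface segment is [s].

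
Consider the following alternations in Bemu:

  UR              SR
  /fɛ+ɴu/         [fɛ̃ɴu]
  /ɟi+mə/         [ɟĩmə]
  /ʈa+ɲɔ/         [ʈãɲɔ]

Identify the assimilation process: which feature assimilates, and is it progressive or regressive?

The vowel /ɛ/ surfaces as nasalised [ɛ̃] next to the following nasal /ɴ/ — it has acquired the [+nasal] feature of its neighbour.
Likewise in the remaining data: /i/ → [ĩ] before /m/; /a/ → [ã] before /ɲ/ — each time a vowel is nasalised next to a following nasal.
Because the conditioning nasal is to the right of the vowel that changes, the process is regressive (anticipatory).

regressive nasality assimilation (vowel nasalisation)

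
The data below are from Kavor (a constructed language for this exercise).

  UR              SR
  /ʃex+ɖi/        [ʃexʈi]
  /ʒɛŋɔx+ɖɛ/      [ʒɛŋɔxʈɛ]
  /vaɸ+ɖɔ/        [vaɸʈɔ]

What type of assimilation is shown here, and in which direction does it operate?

progressive voicing assimilation

The segment that alternates is /ɖ/, which surfaces as [ʈ] when adjacent to /x/.
The change voiced → voiceless matches the voicing of the preceding /x/, identifying this as voicing assimilation.
Place and manner are unchanged, so the assimilation is partial, not total.
Checking the remaining alternation: /ɖ/ → [ʈ] after /ɸ/ (voiced → voiceless, matching voiceless) — only voicing changes, and always toward the preceding segment.
The trigger is the preceding segment, so the direction is progressive (perseverative).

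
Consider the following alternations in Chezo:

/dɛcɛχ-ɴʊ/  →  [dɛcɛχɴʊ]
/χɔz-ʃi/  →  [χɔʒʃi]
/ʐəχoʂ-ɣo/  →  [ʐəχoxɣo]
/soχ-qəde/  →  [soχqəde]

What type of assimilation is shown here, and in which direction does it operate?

regressive place assimilation

Comparing underlying and surface forms, /z/ → [ʒ] is the alternation; the neighbouring /ʃ/ is constant.
/z/ is alveolar while /ʃ/ is postalveolar; the output [ʒ] is postalveolar, matching the trigger — so the feature that spreads is place.
Manner and voice are unchanged, so the assimilation is partial, not total.
The same holds elsewhere in the data: /ʂ/ → [x] before /ɣ/ (retroflex → velar, matching velar) — only place changes, and always toward the following segment.
No alternation appears in [dɛcɛχɴʊ], [soχqəde]: there the adjacent consonants already agree in place (/χ/ and /ɴ/ are both uvular; /χ/ and /q/ are both uvular), so these forms are consistent with the same rule.
The trigger is the following segment, so the direction is regressive (anticipatory).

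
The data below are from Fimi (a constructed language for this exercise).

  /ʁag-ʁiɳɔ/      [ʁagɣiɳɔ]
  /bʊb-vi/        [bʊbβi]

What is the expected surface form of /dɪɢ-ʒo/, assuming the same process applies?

[dɪɢʁo]

The data show progressive place assimilation: /ʁ/ → [ɣ] after /g/; /v/ → [β] after /b/. In each pair only place changes, matching the preceding consonant, while manner and voice stay constant.
The rule targets /ʒ/ (voiced postalveolar fricative), which sits after the trigger /ɢ/ (uvular).
A voiced uvular fricative is [ʁ], so the surface segment is [ʁ].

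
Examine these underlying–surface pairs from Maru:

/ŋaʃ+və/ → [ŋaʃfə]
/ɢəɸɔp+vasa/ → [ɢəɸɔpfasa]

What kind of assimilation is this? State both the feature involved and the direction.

The segment that alternates is /v/, which surfaces as [f] when adjacent to /ʃ/.
/v/ is voiced while /ʃ/ is voiceless; the output [f] is voiceless, matching the trigger — so the feature that spreads is voicing.
Place and manner are unchanged, so the assimilation is partial, not total.
Checking the remaining alternation: /v/ → [f] after /p/ (voiced → voiceless, matching voiceless) — only voicing changes, and always toward the preceding segment.
Since the segment that changes follows the conditioning segment, the assimilation is progressive.

progressive voicing assimilation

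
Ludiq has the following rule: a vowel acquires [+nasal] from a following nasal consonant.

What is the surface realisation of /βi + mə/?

/i/ sits next to the nasal /m/ and is therefore nasalised to [ĩ].

[βĩmə]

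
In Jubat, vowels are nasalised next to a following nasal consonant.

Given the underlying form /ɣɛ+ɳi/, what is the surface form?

/ɛ/ sits next to the nasal /ɳ/ and is therefore nasalised to [ɛ̃].

[ɣɛ̃ɳi]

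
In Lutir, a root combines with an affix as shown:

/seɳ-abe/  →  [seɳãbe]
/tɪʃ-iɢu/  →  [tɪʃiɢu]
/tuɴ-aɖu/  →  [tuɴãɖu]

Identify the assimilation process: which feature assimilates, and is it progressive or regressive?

progressive nasality assimilation (vowel nasalisation)

The vowel /a/ surfaces as nasalised [ã] next to the preceding nasal /ɳ/ — it has acquired the [+nasal] feature of its neighbour.
The other form shows the same pattern: /a/ → [ã] after /ɴ/ — each time a vowel is nasalised next to a preceding nasal.
No change occurs in [tɪʃiɢu] because the vowel at the boundary is adjacent to an oral consonant, not a nasal (/i/ next to /ʃ/).
Because the conditioning nasal is to the left of the vowel that changes, the process is progressive (perseverative).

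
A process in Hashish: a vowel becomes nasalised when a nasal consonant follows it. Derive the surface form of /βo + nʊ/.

[βõnʊ]

/o/ sits next to the nasal /n/ and is therefore nasalised to [õ].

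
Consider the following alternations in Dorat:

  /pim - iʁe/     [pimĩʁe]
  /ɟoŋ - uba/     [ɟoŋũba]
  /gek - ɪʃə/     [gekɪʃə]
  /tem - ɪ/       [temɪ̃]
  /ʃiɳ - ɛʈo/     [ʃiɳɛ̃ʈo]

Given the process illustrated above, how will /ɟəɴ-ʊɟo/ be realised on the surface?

[ɟəɴʊ̃ɟo]

The data show progressive nasality assimilation (vowel nasalisation): /i/ → [ĩ] after /m/; /u/ → [ũ] after /ŋ/; /ɪ/ → [ɪ̃] after /m/; /ɛ/ → [ɛ̃] after /ɳ/ — a vowel is nasalised by an immediately preceding nasal consonant.
No change occurs in [gekɪʃə] because the vowel at the boundary is adjacent to an oral consonant, not a nasal (/ɪ/ next to /k/).
/ʊ/ sits next to the nasal /ɴ/ and is therefore nasalised to [ʊ̃].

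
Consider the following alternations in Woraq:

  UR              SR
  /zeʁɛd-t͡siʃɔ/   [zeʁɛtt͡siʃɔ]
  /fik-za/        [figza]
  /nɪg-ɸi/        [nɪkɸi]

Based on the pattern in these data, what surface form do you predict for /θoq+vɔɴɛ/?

The data show regressive voicing assimilation: /d/ → [t] before /t͡s/; /k/ → [g] before /z/; /g/ → [k] before /ɸ/. In each pair only voicing changes, matching the following consonant, while place and manner stay constant.
The rule targets /q/ (voiceless uvular stop), which sits before the trigger /v/ (voiced).
A voiced uvular stop is [ɢ], so the surface segment is [ɢ].

[θoɢvɔɴɛ]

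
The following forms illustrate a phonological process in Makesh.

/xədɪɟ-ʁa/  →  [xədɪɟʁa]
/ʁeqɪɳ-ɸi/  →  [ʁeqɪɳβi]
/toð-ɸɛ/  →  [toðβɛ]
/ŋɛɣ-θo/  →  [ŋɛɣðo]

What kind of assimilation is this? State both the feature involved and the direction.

progressive voicing assimilation

Comparing underlying and surface forms, /ɸ/ → [β] is the alternation; the neighbouring /ɳ/ is constant.
/ɸ/ is voiceless while /ɳ/ is voiced; the output [β] is voiced, matching the trigger — so the feature that spreads is voicing.
Place and manner are unchanged, so the assimilation is partial, not total.
The same holds elsewhere in the data: /ɸ/ → [β] after /ð/ (voiceless → voiced, matching voiced); /θ/ → [ð] after /ɣ/ (voiceless → voiced, matching voiced) — only voicing changes, and always toward the preceding segment.
No alternation appears in [xədɪɟʁa]: there the adjacent consonants already agree in voicing (/ʁ/ and /ɟ/ are both voiced), so this form is consistent with the same rule.
The trigger is the preceding segment, so the direction is progressive (perseverative).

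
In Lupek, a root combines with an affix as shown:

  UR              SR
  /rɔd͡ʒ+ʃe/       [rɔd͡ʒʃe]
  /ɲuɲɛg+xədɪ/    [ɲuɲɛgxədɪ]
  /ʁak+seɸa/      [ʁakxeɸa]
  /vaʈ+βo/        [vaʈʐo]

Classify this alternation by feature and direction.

Underlying /s/ is realised as [x] next to /k/; /k/ itself does not change.
The change alveolar → velar matches the place of the preceding /k/, identifying this as place assimilation.
Manner and voice are unchanged, so the assimilation is partial, not total.
The same holds elsewhere in the data: /β/ → [ʐ] after /ʈ/ (bilabial → retroflex, matching retroflex) — only place changes, and always toward the preceding segment.
Nothing changes in [rɔd͡ʒʃe], [ɲuɲɛgxədɪ]: there the adjacent consonants already agree in place (/ʃ/ and /d͡ʒ/ are both postalveolar; /x/ and /g/ are both velar), so these forms are consistent with the same rule.
Since the segment that changes follows the conditioning segment, the assimilation is progressive.

progressive place assimilation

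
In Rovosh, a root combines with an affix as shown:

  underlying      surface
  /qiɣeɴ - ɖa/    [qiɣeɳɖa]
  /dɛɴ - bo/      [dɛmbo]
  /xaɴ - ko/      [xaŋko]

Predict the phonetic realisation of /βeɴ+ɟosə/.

[βeɲɟosə]

The data show regressive place assimilation: /ɴ/ → [ɳ] before /ɖ/; /ɴ/ → [m] before /b/; /ɴ/ → [ŋ] before /k/. In each pair only place changes, matching the following consonant, while manner and voice stay constant.
The rule targets /ɴ/ (voiced uvular nasal), which sits before the trigger /ɟ/ (palatal).
The voiced palatal nasal is [ɲ], so /ɴ/ → [ɲ].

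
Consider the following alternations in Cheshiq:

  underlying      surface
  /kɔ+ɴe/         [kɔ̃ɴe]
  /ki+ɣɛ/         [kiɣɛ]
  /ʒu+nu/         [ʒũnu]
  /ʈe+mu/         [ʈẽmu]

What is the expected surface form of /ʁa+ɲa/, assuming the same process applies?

The data show regressive nasality assimilation (vowel nasalisation): /ɔ/ → [ɔ̃] before /ɴ/; /u/ → [ũ] before /n/; /e/ → [ẽ] before /m/ — a vowel is nasalised by an immediately following nasal consonant.
No change occurs in [kiɣɛ] because the vowel at the boundary is adjacent to an oral consonant, not a nasal (/i/ next to /ɣ/).
The vowel /a/ is adjacent to the following nasal /ɲ/, so it acquires [+nasal] and surfaces as [ã].

[ʁãɲa]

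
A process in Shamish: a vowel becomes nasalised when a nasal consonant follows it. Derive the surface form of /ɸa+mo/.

/a/ sits next to the nasal /m/ and is therefore nasalised to [ã].

[ɸãmo]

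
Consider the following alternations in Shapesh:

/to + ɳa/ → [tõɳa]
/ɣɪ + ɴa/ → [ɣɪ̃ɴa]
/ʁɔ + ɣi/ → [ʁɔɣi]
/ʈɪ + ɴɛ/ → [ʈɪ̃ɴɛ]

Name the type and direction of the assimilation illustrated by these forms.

The vowel /o/ surfaces as nasalised [õ] next to the following nasal /ɳ/ — it has acquired the [+nasal] feature of its neighbour.
Likewise in the remaining data: /ɪ/ → [ɪ̃] before /ɴ/ — each time a vowel is nasalised next to a following nasal.
No change occurs in [ʁɔɣi] because the vowel at the boundary is adjacent to an oral consonant, not a nasal (/ɔ/ next to /ɣ/).
Because the conditioning nasal is to the right of the vowel that changes, the process is regressive (anticipatory).

regressive nasality assimilation (vowel nasalisation)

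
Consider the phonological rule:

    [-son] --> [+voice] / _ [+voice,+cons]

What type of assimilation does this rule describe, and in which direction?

The target ([-son], obstruents) acquires [+voice] next to a voiced consonant ([+voice,+cons]) — it takes on the voicing of its neighbour, so the feature that spreads is voicing.
The conditioning segment sits to the right of the focus bar, meaning the trigger follows the segment that changes — regressive assimilation.

regressive voicing assimilation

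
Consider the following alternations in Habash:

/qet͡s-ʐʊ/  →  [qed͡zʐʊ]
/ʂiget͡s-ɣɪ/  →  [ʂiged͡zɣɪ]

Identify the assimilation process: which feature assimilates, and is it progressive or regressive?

regressive voicing assimilation

The segment that alternates is /t͡s/, which surfaces as [d͡z] when adjacent to /ʐ/.
The change voiceless → voiced matches the voicing of the following /ʐ/, identifying this as voicing assimilation.
Place and manner are unchanged, so the assimilation is partial, not total.
Checking the remaining alternation: /t͡s/ → [d͡z] before /ɣ/ (voiceless → voiced, matching voiced) — only voicing changes, and always toward the following segment.
Since the segment that changes precedes the conditioning segment, the assimilation is regressive.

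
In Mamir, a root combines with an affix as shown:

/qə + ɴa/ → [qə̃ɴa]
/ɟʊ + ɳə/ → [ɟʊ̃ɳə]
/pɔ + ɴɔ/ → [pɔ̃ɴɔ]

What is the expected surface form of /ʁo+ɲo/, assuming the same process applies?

The data show regressive nasality assimilation (vowel nasalisation): /ə/ → [ə̃] before /ɴ/; /ʊ/ → [ʊ̃] before /ɳ/; /ɔ/ → [ɔ̃] before /ɴ/ — a vowel is nasalised by an immediately following nasal consonant.
/o/ sits next to the nasal /ɲ/ and is therefore nasalised to [õ].

[ʁõɲo]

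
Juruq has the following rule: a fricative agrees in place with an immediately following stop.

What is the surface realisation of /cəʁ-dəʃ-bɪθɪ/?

[cəzdəɸbɪθɪ]

/ʁ/ is a voiced uvular fricative. The following trigger /d/ is alveolar, so /ʁ/ must become alveolar as well.
The voiced alveolar fricative is [z], so /ʁ/ → [z].
The same rule applies at the second boundary: /ʃ/ → [ɸ] next to /b/.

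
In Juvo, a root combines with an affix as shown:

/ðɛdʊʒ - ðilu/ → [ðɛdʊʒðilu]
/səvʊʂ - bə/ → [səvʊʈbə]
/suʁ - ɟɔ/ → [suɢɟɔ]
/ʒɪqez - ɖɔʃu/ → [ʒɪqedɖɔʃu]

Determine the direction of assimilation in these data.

Underlying /ʂ/ is realised as [ʈ] next to /b/; /b/ itself does not change.
/ʂ/ is a fricative while /b/ is a stop; the output [ʈ] is a stop, matching the trigger — so the feature that spreads is manner.
The other alternating forms pattern the same way: /ʁ/ → [ɢ] before /ɟ/ (fricative → stop, matching a stop); /z/ → [d] before /ɖ/ (fricative → stop, matching a stop) — only manner changes, and always toward the following segment.
Nothing changes in [ðɛdʊʒðilu]: there the adjacent consonants already agree in manner (/ʒ/ and /ð/ are both fricatives), so this form is consistent with the same rule.
Since the segment that changes precedes the conditioning segment, the assimilation is regressive.

regressive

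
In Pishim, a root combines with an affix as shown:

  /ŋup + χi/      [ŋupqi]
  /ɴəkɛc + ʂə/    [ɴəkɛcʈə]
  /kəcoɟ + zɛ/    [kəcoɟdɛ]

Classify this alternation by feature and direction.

Comparing underlying and surface forms, /χ/ → [q] is the alternation; the neighbouring /p/ is constant.
The change fricative → stop matches the manner of the preceding /p/, identifying this as manner assimilation.
Place and voice are unchanged, so the assimilation is partial, not total.
The same holds elsewhere in the data: /ʂ/ → [ʈ] after /c/ (fricative → stop, matching a stop); /z/ → [d] after /ɟ/ (fricative → stop, matching a stop) — only manner changes, and always toward the preceding segment.
Since the segment that changes follows the conditioning segment, the assimilation is progressive.

progressive manner assimilation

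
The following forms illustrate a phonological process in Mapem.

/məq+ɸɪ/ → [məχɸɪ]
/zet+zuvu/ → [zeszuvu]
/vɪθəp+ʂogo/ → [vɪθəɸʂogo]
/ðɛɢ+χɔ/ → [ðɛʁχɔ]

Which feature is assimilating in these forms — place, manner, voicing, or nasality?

Comparing underlying and surface forms, /q/ → [χ] is the alternation; the neighbouring /ɸ/ is constant.
The change stop → fricative matches the manner of the following /ɸ/, identifying this as manner assimilation.
Checking the remaining alternations: /t/ → [s] before /z/ (stop → fricative, matching a fricative); /p/ → [ɸ] before /ʂ/ (stop → fricative, matching a fricative); /ɢ/ → [ʁ] before /χ/ (stop → fricative, matching a fricative) — only manner changes, and always toward the following segment.

manner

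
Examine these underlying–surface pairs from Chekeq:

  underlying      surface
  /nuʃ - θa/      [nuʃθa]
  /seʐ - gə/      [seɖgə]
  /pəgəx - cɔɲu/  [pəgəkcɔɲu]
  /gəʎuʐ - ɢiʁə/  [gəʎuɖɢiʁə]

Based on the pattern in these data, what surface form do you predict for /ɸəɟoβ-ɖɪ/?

[ɸəɟobɖɪ]

The data show regressive manner assimilation: /ʐ/ → [ɖ] before /g/; /x/ → [k] before /c/; /ʐ/ → [ɖ] before /ɢ/. In each pair only manner changes, matching the following consonant, while place and voice stay constant.
Nothing changes in [nuʃθa]: there the adjacent consonants already agree in manner (/ʃ/ and /θ/ are both fricatives), so this form is consistent with the same rule.
/β/ is a voiced bilabial fricative. The following trigger /ɖ/ is a stop, so /β/ must become a stop as well.
A voiced bilabial stop is [b], so the surface segment is [b].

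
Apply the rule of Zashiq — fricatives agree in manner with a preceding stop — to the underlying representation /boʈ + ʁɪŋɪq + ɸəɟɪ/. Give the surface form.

The rule targets /ʁ/ (voiced uvular fricative), which sits after the trigger /ʈ/ (stop).
A voiced uvular stop is [ɢ], so the surface segment is [ɢ].
The same rule applies at the second boundary: /ɸ/ → [p] next to /q/.

[boʈɢɪŋɪqpəɟɪ]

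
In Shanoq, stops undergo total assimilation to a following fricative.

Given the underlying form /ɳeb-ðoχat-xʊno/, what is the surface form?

[ɳeððoχaxxʊno]

/b/ is the segment targeted by the rule; it sits immediately before /ð/, so it assimilates completely and surfaces as [ð].
The same rule applies at the second boundary: /t/ → [x] next to /x/.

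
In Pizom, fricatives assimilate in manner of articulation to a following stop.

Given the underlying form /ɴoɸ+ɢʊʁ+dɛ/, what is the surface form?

[ɴopɢʊɢdɛ]

The rule targets /ɸ/ (voiceless bilabial fricative), which sits before the trigger /ɢ/ (stop).
Changing only its manner to stop gives [p] — the voiceless bilabial stop.
The same rule applies at the second boundary: /ʁ/ → [ɢ] next to /d/.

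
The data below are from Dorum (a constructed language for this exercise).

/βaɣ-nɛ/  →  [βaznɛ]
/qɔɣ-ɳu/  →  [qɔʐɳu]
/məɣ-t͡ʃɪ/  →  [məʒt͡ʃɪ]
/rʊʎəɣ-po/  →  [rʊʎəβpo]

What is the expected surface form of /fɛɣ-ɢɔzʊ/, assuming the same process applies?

[fɛʁɢɔzʊ]

The data show regressive place assimilation: /ɣ/ → [z] before /n/; /ɣ/ → [ʐ] before /ɳ/; /ɣ/ → [ʒ] before /t͡ʃ/; /ɣ/ → [β] before /p/. In each pair only place changes, matching the following consonant, while manner and voice stay constant.
The rule targets /ɣ/ (voiced velar fricative), which sits before the trigger /ɢ/ (uvular).
A voiced uvular fricative is [ʁ], so the surface segment is [ʁ].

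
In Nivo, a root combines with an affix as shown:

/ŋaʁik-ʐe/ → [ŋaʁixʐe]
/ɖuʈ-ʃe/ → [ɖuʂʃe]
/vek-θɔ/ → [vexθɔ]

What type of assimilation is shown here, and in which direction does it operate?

The segment that alternates is /k/, which surfaces as [x] when adjacent to /ʐ/.
The change stop → fricative matches the manner of the following /ʐ/, identifying this as manner assimilation.
Place and voice are unchanged, so the assimilation is partial, not total.
Checking the remaining alternations: /ʈ/ → [ʂ] before /ʃ/ (stop → fricative, matching a fricative); /k/ → [x] before /θ/ (stop → fricative, matching a fricative) — only manner changes, and always toward the following segment.
Since the segment that changes precedes the conditioning segment, the assimilation is regressive.

regressive manner assimilation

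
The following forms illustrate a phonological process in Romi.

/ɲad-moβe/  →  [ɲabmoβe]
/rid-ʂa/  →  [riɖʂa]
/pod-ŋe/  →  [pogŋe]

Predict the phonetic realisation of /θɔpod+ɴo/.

[θɔpoɢɴo]

The data show regressive place assimilation: /d/ → [b] before /m/; /d/ → [ɖ] before /ʂ/; /d/ → [g] before /ŋ/. In each pair only place changes, matching the following consonant, while manner and voice stay constant.
/d/ is a voiced alveolar stop. The following trigger /ɴ/ is uvular, so /d/ must become uvular as well.
A voiced uvular stop is [ɢ], so the surface segment is [ɢ].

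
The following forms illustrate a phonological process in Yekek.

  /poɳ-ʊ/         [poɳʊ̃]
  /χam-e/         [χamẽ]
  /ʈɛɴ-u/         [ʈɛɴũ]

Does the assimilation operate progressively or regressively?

progressive

The vowel /ʊ/ surfaces as nasalised [ʊ̃] next to the preceding nasal /ɳ/ — it has acquired the [+nasal] feature of its neighbour.
The other forms show the same pattern: /e/ → [ẽ] after /m/; /u/ → [ũ] after /ɴ/ — each time a vowel is nasalised next to a preceding nasal.
Because the conditioning nasal is to the left of the vowel that changes, the process is progressive (perseverative).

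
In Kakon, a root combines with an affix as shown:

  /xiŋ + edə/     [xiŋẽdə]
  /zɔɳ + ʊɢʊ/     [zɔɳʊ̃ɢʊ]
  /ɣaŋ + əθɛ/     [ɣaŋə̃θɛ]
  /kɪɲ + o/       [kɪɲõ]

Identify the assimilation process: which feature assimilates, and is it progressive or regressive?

progressive nasality assimilation (vowel nasalisation)

The vowel /e/ surfaces as nasalised [ẽ] next to the preceding nasal /ŋ/ — it has acquired the [+nasal] feature of its neighbour.
The other forms show the same pattern: /ʊ/ → [ʊ̃] after /ɳ/; /ə/ → [ə̃] after /ŋ/; /o/ → [õ] after /ɲ/ — each time a vowel is nasalised next to a preceding nasal.
Because the conditioning nasal is to the left of the vowel that changes, the process is progressive (perseverative).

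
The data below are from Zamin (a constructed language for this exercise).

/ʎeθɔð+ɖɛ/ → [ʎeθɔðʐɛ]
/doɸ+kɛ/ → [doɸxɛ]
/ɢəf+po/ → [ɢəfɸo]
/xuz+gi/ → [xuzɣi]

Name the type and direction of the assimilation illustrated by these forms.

progressive manner assimilation

Comparing underlying and surface forms, /ɖ/ → [ʐ] is the alternation; the neighbouring /ð/ is constant.
/ɖ/ is a stop while /ð/ is a fricative; the output [ʐ] is a fricative, matching the trigger — so the feature that spreads is manner.
Place and voice are unchanged, so the assimilation is partial, not total.
The other alternating forms pattern the same way: /k/ → [x] after /ɸ/ (stop → fricative, matching a fricative); /p/ → [ɸ] after /f/ (stop → fricative, matching a fricative); /g/ → [ɣ] after /z/ (stop → fricative, matching a fricative) — only manner changes, and always toward the preceding segment.
Since the segment that changes follows the conditioning segment, the assimilation is progressive.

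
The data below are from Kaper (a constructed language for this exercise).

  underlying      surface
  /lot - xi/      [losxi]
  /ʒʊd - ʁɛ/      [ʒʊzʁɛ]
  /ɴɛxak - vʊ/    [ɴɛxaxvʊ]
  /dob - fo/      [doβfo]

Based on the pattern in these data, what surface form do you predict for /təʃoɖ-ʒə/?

The data show regressive manner assimilation: /t/ → [s] before /x/; /d/ → [z] before /ʁ/; /k/ → [x] before /v/; /b/ → [β] before /f/. In each pair only manner changes, matching the following consonant, while place and voice stay constant.
/ɖ/ is a voiced retroflex stop. The following trigger /ʒ/ is a fricative, so /ɖ/ must become a fricative as well.
A voiced retroflex fricative is [ʐ], so the surface segment is [ʐ].

[təʃoʐʒə]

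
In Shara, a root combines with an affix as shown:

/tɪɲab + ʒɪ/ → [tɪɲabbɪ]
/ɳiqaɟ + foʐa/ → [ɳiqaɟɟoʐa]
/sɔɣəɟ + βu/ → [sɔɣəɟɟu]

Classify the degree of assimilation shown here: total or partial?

Comparing underlying and surface forms, /ʒ/ → [b] is the alternation; the neighbouring /b/ is constant.
The output [b] is identical to the trigger /b/ — every feature (place, manner, voicing) has been copied — so this is total assimilation.
The other forms behave the same way: /f/ → [ɟ] after /ɟ/; /β/ → [ɟ] after /ɟ/ — in each case the output is a copy of the preceding consonant.

total assimilation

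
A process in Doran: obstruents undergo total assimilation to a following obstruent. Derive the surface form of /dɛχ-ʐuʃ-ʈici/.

[dɛʐʐuʈʈici]

/χ/ is the segment targeted by the rule; it sits immediately before /ʐ/, so it assimilates completely and surfaces as [ʐ].
At the second juncture, /ʃ/ likewise becomes [ʈ] adjacent to /ʈ/.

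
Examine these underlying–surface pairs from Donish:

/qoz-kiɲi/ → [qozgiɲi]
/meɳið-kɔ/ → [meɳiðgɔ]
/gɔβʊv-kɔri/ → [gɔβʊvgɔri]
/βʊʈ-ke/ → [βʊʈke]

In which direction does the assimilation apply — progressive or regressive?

progressive

Underlying /k/ is realised as [g] next to /z/; /z/ itself does not change.
The change voiceless → voiced matches the voicing of the preceding /z/, identifying this as voicing assimilation.
Checking the remaining alternations: /k/ → [g] after /ð/ (voiceless → voiced, matching voiced); /k/ → [g] after /v/ (voiceless → voiced, matching voiced) — only voicing changes, and always toward the preceding segment.
No alternation appears in [βʊʈke]: there the adjacent consonants already agree in voicing (/k/ and /ʈ/ are both voiceless), so this form is consistent with the same rule.
The trigger is the preceding segment, so the direction is progressive (perseverative).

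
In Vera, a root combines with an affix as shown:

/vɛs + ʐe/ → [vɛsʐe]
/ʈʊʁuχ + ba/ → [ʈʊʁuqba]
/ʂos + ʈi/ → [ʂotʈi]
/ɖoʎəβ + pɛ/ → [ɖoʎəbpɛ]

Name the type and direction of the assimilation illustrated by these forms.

regressive manner assimilation

Comparing underlying and surface forms, /χ/ → [q] is the alternation; the neighbouring /b/ is constant.
The change fricative → stop matches the manner of the following /b/, identifying this as manner assimilation.
Place and voice are unchanged, so the assimilation is partial, not total.
The same holds elsewhere in the data: /s/ → [t] before /ʈ/ (fricative → stop, matching a stop); /β/ → [b] before /p/ (fricative → stop, matching a stop) — only manner changes, and always toward the following segment.
Nothing changes in [vɛsʐe]: there the adjacent consonants already agree in manner (/s/ and /ʐ/ are both fricatives), so this form is consistent with the same rule.
Since the segment that changes precedes the conditioning segment, the assimilation is regressive.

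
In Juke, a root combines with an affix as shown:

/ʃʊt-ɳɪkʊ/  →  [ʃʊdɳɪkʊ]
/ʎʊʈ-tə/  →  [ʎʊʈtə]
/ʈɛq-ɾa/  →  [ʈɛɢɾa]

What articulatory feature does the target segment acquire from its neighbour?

Underlying /t/ is realised as [d] next to /ɳ/; /ɳ/ itself does not change.
The change voiceless → voiced matches the voicing of the following /ɳ/, identifying this as voicing assimilation.
Checking the remaining alternation: /q/ → [ɢ] before /ɾ/ (voiceless → voiced, matching voiced) — only voicing changes, and always toward the following segment.
No alternation appears in [ʎʊʈtə]: there the adjacent consonants already agree in voicing (/ʈ/ and /t/ are both voiceless), so this form is consistent with the same rule.

voicing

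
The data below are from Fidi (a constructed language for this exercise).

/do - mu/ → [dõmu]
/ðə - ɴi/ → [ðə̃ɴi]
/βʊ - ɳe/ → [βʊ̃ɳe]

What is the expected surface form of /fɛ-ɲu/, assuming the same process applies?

The data show regressive nasality assimilation (vowel nasalisation): /o/ → [õ] before /m/; /ə/ → [ə̃] before /ɴ/; /ʊ/ → [ʊ̃] before /ɳ/ — a vowel is nasalised by an immediately following nasal consonant.
The vowel /ɛ/ is adjacent to the following nasal /ɲ/, so it acquires [+nasal] and surfaces as [ɛ̃].

[fɛ̃ɲu]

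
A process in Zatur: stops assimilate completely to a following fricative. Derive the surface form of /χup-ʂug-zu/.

/p/ is the segment targeted by the rule; it sits immediately before /ʂ/, so it assimilates completely and surfaces as [ʂ].
The same rule applies at the second boundary: /g/ → [z] next to /z/.

[χuʂʂuzzu]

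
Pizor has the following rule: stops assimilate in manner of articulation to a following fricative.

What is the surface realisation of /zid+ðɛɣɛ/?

The rule targets /d/ (voiced alveolar stop), which sits before the trigger /ð/ (fricative).
The voiced alveolar fricative is [z], so /d/ → [z].

[zizðɛɣɛ]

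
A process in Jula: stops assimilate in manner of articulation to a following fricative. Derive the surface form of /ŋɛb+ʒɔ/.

[ŋɛβʒɔ]

/b/ is a voiced bilabial stop. The following trigger /ʒ/ is a fricative, so /b/ must become a fricative as well.
A voiced bilabial fricative is [β], so the surface segment is [β].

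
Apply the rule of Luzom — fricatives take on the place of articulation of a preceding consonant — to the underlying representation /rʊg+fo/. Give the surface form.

[rʊgxo]

The rule targets /f/ (voiceless labiodental fricative), which sits after the trigger /g/ (velar).
A voiceless velar fricative is [x], so the surface segment is [x].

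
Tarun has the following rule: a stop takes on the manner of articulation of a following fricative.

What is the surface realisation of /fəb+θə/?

[fəβθə]

The rule targets /b/ (voiced bilabial stop), which sits before the trigger /θ/ (fricative).
Changing only its manner to fricative gives [β] — the voiced bilabial fricative.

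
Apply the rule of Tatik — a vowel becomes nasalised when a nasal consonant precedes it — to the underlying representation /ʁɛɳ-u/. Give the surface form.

[ʁɛɳũ]

/u/ sits next to the nasal /ɳ/ and is therefore nasalised to [ũ].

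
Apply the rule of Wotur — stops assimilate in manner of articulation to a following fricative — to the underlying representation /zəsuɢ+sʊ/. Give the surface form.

/ɢ/ is a voiced uvular stop. The following trigger /s/ is a fricative, so /ɢ/ must become a fricative as well.
The voiced uvular fricative is [ʁ], so /ɢ/ → [ʁ].

[zəsuʁsʊ]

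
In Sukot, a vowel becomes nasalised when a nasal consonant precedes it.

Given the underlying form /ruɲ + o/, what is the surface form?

[ruɲõ]

/o/ sits next to the nasal /ɲ/ and is therefore nasalised to [õ].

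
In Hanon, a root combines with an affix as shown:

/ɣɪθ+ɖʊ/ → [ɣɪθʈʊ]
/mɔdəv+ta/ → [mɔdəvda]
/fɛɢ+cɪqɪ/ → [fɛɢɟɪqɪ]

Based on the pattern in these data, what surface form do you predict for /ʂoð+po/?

[ʂoðbo]

The data show progressive voicing assimilation: /ɖ/ → [ʈ] after /θ/; /t/ → [d] after /v/; /c/ → [ɟ] after /ɢ/. In each pair only voicing changes, matching the preceding consonant, while place and manner stay constant.
/p/ is a voiceless bilabial stop. The preceding trigger /ð/ is voiced, so /p/ must become voiced as well.
The voiced bilabial stop is [b], so /p/ → [b].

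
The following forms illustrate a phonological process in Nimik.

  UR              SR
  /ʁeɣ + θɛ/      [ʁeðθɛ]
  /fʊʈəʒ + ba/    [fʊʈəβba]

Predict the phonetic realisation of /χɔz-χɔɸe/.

[χɔʁχɔɸe]

The data show regressive place assimilation: /ɣ/ → [ð] before /θ/; /ʒ/ → [β] before /b/. In each pair only place changes, matching the following consonant, while manner and voice stay constant.
/z/ is a voiced alveolar fricative. The following trigger /χ/ is uvular, so /z/ must become uvular as well.
The voiced uvular fricative is [ʁ], so /z/ → [ʁ].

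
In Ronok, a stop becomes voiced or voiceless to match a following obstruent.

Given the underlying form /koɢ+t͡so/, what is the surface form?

/ɢ/ is a voiced uvular stop. The following trigger /t͡s/ is voiceless, so /ɢ/ must become voiceless as well.
The voiceless uvular stop is [q], so /ɢ/ → [q].

[koqt͡so]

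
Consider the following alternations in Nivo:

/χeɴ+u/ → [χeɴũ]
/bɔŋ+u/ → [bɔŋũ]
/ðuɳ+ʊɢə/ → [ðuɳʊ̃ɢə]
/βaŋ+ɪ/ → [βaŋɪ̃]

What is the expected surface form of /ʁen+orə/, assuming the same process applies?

[ʁenõrə]

The data show progressive nasality assimilation (vowel nasalisation): /u/ → [ũ] after /ɴ/; /u/ → [ũ] after /ŋ/; /ʊ/ → [ʊ̃] after /ɳ/; /ɪ/ → [ɪ̃] after /ŋ/ — a vowel is nasalised by an immediately preceding nasal consonant.
/o/ sits next to the nasal /n/ and is therefore nasalised to [õ].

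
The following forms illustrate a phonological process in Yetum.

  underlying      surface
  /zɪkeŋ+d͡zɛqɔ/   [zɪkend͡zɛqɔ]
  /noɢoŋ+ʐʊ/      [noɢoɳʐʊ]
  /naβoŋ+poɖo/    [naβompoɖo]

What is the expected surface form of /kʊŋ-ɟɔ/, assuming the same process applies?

[kʊɲɟɔ]

The data show regressive place assimilation: /ŋ/ → [n] before /d͡z/; /ŋ/ → [ɳ] before /ʐ/; /ŋ/ → [m] before /p/. In each pair only place changes, matching the following consonant, while manner and voice stay constant.
/ŋ/ is a voiced velar nasal. The following trigger /ɟ/ is palatal, so /ŋ/ must become palatal as well.
The voiced palatal nasal is [ɲ], so /ŋ/ → [ɲ].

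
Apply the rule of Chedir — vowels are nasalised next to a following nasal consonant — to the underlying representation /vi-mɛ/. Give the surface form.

The vowel /i/ is adjacent to the following nasal /m/, so it acquires [+nasal] and surfaces as [ĩ].

[vĩmɛ]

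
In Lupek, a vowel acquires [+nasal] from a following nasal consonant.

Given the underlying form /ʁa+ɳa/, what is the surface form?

The vowel /a/ is adjacent to the following nasal /ɳ/, so it acquires [+nasal] and surfaces as [ã].

[ʁãɳa]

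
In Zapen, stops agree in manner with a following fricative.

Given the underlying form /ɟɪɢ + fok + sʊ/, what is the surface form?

[ɟɪʁfoxsʊ]

/ɢ/ is a voiced uvular stop. The following trigger /f/ is a fricative, so /ɢ/ must become a fricative as well.
The voiced uvular fricative is [ʁ], so /ɢ/ → [ʁ].
The same rule applies at the second boundary: /k/ → [x] next to /s/.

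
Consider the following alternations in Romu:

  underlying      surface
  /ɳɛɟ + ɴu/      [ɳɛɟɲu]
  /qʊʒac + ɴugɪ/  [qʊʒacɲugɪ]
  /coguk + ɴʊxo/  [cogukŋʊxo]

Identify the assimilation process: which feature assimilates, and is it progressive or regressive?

progressive place assimilation

Comparing underlying and surface forms, /ɴ/ → [ɲ] is the alternation; the neighbouring /ɟ/ is constant.
The change uvular → palatal matches the place of the preceding /ɟ/, identifying this as place assimilation.
Manner and voice are unchanged, so the assimilation is partial, not total.
Checking the remaining alternations: /ɴ/ → [ɲ] after /c/ (uvular → palatal, matching palatal); /ɴ/ → [ŋ] after /k/ (uvular → velar, matching velar) — only place changes, and always toward the preceding segment.
The trigger is the preceding segment, so the direction is progressive (perseverative).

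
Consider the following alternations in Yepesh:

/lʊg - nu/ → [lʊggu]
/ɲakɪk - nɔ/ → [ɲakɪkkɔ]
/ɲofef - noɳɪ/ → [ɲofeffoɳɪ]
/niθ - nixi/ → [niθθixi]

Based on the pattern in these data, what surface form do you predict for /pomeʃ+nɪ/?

[pomeʃʃɪ]

The data show progressive total assimilation (/n/ → [g] after /g/; /n/ → [k] after /k/; /n/ → [f] after /f/; /n/ → [θ] after /θ/): in every case the target segment becomes identical to its preceding neighbour, copying more than a single feature.
/n/ is the segment targeted by the rule; it sits immediately after /ʃ/, so it assimilates completely and surfaces as [ʃ].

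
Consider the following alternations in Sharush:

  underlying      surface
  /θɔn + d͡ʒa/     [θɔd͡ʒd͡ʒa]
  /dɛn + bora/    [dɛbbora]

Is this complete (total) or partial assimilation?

The segment that alternates is /n/, which surfaces as [d͡ʒ] when adjacent to /d͡ʒ/.
The output [d͡ʒ] is identical to the trigger /d͡ʒ/ — every feature (place, manner, voicing) has been copied — so this is total assimilation.
The other form behaves the same way: /n/ → [b] before /b/ — in each case the output is a copy of the following consonant.

total assimilation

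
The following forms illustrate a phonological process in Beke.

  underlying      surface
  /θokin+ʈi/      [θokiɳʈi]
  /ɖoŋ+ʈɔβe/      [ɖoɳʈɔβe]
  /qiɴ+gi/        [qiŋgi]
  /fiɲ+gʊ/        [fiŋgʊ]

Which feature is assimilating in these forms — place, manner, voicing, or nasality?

The segment that alternates is /n/, which surfaces as [ɳ] when adjacent to /ʈ/.
/n/ is alveolar while /ʈ/ is retroflex; the output [ɳ] is retroflex, matching the trigger — so the feature that spreads is place.
The same holds elsewhere in the data: /ŋ/ → [ɳ] before /ʈ/ (velar → retroflex, matching retroflex); /ɴ/ → [ŋ] before /g/ (uvular → velar, matching velar); /ɲ/ → [ŋ] before /g/ (palatal → velar, matching velar) — only place changes, and always toward the following segment.

place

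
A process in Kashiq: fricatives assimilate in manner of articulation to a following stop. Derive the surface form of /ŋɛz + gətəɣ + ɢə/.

[ŋɛdgətəgɢə]

/z/ is a voiced alveolar fricative. The following trigger /g/ is a stop, so /z/ must become a stop as well.
Changing only its manner to stop gives [d] — the voiced alveolar stop.
The same rule applies at the second boundary: /ɣ/ → [g] next to /ɢ/.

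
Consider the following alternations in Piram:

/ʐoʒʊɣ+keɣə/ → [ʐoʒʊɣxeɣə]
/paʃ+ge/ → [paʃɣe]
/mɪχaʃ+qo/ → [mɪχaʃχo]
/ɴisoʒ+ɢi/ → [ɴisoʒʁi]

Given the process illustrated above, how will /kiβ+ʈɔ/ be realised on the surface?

The data show progressive manner assimilation: /k/ → [x] after /ɣ/; /g/ → [ɣ] after /ʃ/; /q/ → [χ] after /ʃ/; /ɢ/ → [ʁ] after /ʒ/. In each pair only manner changes, matching the preceding consonant, while place and voice stay constant.
The rule targets /ʈ/ (voiceless retroflex stop), which sits after the trigger /β/ (fricative).
A voiceless retroflex fricative is [ʂ], so the surface segment is [ʂ].

[kiβʂɔ]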